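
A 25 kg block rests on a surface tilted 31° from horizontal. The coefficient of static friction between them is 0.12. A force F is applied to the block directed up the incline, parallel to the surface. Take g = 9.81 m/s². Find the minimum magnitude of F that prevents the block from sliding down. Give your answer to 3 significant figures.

The normal force is N = mg cos 31° = 210.220 N. With F at its minimum the block is on the verge of sliding down, so static friction is at its maximum μ_s N = 0.12 × 210.220 = 25.226 N and acts up the slope.
Equilibrium along the incline: F + μ_s N = mg sin 31°, so F = 126.313 − 25.226 = 101.087 N.

101 N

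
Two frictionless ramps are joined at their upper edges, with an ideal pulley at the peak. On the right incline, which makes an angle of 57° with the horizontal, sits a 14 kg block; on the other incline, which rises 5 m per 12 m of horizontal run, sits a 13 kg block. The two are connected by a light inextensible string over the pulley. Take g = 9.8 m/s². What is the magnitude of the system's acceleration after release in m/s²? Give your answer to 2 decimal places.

2.45 m/s²

Resolve each weight along its own incline: the 14 kg mass has component 14 × 9.8 × sin 57° = 115.066 N down its slope, and the 13 kg mass has 13 × 9.8 × sin 22.62° = 49.000 N down its slope.
The 14 kg side's 115.066 N exceeds the other side's 49.000 N, so that mass slides down and the 13 kg mass slides up. Taking that direction as positive, Newton's second law for the whole system gives 115.066 − 49.000 = (14 + 13) a, so a = 66.066 / 27 = 2.4469 m/s².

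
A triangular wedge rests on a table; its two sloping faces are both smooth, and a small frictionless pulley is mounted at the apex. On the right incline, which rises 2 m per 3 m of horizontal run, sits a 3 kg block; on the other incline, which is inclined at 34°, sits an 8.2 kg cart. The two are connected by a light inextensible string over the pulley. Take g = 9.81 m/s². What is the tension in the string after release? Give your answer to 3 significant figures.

Resolve each weight along its own incline: the 3 kg mass has component 3 × 9.81 × sin 33.69° = 16.325 N down its slope, and the 8.2 kg mass has 8.2 × 9.81 × sin 34° = 44.983 N down its slope.
The 8.2 kg side's 44.983 N exceeds the other side's 16.325 N, so that mass slides down and the 3 kg mass slides up. Taking that direction as positive, Newton's second law for the whole system gives 44.983 − 16.325 = (3 + 8.2) a, so a = 28.658 / 11.2 = 2.5588 m/s².
For the 3 kg mass (up-slope positive): T − 16.325 = 3 × 2.5588, so T = 24.001 N.

24.0 N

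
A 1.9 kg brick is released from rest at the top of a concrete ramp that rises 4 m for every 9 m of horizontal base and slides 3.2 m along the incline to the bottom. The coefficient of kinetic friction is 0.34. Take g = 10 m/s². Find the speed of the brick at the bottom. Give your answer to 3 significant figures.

The weight component along the incline is mg sin 23.96° = 7.717 N and the normal force is N = mg cos 23.96° = 17.362 N.
Friction up the slope is f = μN = 0.34 × 17.362 = 5.903 N, so the net downslope force is 7.717 − 5.903 = 1.814 N and a = 1.814 / 1.9 = 0.9547 m/s².
Starting from rest over a distance of 3.2 m, v² = 2aL = 2 × 0.9547 × 3.2 = 6.1101, so v = 2.4719 m/s.

2.47 m/s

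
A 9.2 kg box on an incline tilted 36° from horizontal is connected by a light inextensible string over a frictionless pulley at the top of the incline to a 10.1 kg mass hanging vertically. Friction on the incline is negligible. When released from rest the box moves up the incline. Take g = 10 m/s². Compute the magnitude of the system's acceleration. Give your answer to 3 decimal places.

2.431 m/s²

For the box on the incline: the weight component along the slope is m₁g sin 36° = 9.2 × 10 × 0.5878 = 54.078 N and the normal force is N = m₁g cos 36° = 74.430 N.
Newton's second law for the box (up-slope positive): T − 54.078 = 9.2 a. For the hanging mass (downward positive): 10.1 × 10 − T = 10.1 a.
Adding the two equations eliminates T: 46.922 = 19.3 a, so a = 2.4312 m/s².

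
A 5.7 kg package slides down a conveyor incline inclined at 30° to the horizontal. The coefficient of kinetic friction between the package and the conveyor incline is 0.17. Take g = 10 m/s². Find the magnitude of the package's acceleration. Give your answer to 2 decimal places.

Resolving the weight along the incline: the component pulling the package down the slope is mg sin 30° = 5.7 × 10 × 0.5000 = 28.500 N, and the normal force is N = mg cos 30° = 5.7 × 10 × 0.8660 = 49.362 N.
Kinetic friction acts up the slope with magnitude f = μN = 0.17 × 49.362 = 8.392 N.
Net force along the incline is 28.500 − 8.392 = 20.108 N, so a = 20.108 / 5.7 = 3.5277 m/s².

3.53 m/s²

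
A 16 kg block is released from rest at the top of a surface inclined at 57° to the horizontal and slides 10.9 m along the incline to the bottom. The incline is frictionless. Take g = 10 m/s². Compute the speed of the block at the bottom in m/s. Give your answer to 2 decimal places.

13.52 m/s

The weight component along the incline is mg sin 57° = 134.187 N and the normal force is N = mg cos 57° = 87.142 N.
With no friction, a = g sin 57° = 8.3867 m/s².
Starting from rest over a distance of 10.9 m, v² = 2aL = 2 × 8.3867 × 10.9 = 182.8301, so v = 13.5215 m/s.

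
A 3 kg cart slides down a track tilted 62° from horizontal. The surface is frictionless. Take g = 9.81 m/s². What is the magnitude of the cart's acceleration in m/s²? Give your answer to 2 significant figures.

Resolving the weight along the incline: the component pulling the cart down the slope is mg sin 62° = 3 × 9.81 × 0.8829 = 25.984 N, and the normal force is N = mg cos 62° = 3 × 9.81 × 0.4695 = 13.817 N.
With no friction the net force along the incline is 25.984 N, so a = g sin 62° = 25.984 / 3 = 8.6613 m/s².

8.7 m/s²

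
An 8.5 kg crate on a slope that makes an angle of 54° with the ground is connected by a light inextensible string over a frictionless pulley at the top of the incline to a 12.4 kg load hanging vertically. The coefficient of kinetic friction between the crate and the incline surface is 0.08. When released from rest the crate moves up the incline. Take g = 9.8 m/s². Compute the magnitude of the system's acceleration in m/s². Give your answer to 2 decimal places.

For the crate on the incline: the weight component along the slope is m₁g sin 54° = 8.5 × 9.8 × 0.8090 = 67.390 N and the normal force is N = m₁g cos 54° = 48.963 N.
Kinetic friction opposes the crate's motion up the incline: f = μN = 0.08 × 48.963 = 3.917 N acting down the slope.
Newton's second law for the crate (up-slope positive): T − 67.390 − 3.917 = 8.5 a. For the hanging load (downward positive): 12.4 × 9.8 − T = 12.4 a.
Adding the two equations eliminates T: 50.213 = 20.9 a, so a = 2.4025 m/s².

2.40 m/s²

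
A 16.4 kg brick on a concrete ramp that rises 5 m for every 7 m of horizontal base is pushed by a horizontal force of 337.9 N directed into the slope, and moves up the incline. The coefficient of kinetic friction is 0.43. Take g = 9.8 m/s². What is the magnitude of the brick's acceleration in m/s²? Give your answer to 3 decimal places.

2.491 m/s²

The horizontal push has components F cos 35.54° = 337.9 × 0.8137 = 274.949 N up the incline and F sin 35.54° = 337.9 × 0.5812 = 196.387 N pressing into the surface.
The normal force is therefore N = mg cos 35.54° + F sin 35.54° = 130.778 + 196.387 = 327.165 N, and kinetic friction down the slope is μN = 0.43 × 327.165 = 140.681 N.
Along the incline: F cos 35.54° − mg sin 35.54° − μN = ma, so 274.949 − 93.410 − 140.681 = 16.4 a, giving a = 2.4913 m/s².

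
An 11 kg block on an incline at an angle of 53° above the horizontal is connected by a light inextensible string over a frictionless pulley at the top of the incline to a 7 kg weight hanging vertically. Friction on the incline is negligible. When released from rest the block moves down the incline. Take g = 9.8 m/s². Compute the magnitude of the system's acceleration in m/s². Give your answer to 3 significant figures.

0.972 m/s²

For the block on the incline: the weight component along the slope is m₁g sin 53° = 11 × 9.8 × 0.7986 = 86.089 N and the normal force is N = m₁g cos 53° = 64.876 N.
Newton's second law for the block (down-slope positive): 86.089 − T = 11 a. For the hanging weight (upward positive): T − 7 × 9.8 = 7 a.
Adding the two equations eliminates T: 17.489 = 18 a, so a = 0.9716 m/s².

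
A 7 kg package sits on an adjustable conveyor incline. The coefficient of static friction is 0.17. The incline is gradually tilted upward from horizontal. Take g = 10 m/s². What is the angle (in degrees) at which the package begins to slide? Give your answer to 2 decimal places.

At the threshold of sliding, static friction is at its maximum μ_s N and exactly balances the weight component along the incline: mg sin θ = μ_s mg cos θ.
Hence tan θ = μ_s = 0.17, so θ = arctan(0.17) = 9.6480°.

9.65°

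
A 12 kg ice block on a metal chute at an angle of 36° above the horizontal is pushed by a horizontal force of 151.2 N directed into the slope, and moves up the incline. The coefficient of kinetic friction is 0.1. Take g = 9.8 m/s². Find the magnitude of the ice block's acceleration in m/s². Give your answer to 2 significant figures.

The horizontal push has components F cos 36° = 151.2 × 0.8090 = 122.321 N up the incline and F sin 36° = 151.2 × 0.5878 = 88.875 N pressing into the surface.
The normal force is therefore N = mg cos 36° + F sin 36° = 95.138 + 88.875 = 184.013 N, and kinetic friction down the slope is μN = 0.1 × 184.013 = 18.401 N.
Along the incline: F cos 36° − mg sin 36° − μN = ma, so 122.321 − 69.125 − 18.401 = 12 a, giving a = 2.8996 m/s².

2.9 m/s²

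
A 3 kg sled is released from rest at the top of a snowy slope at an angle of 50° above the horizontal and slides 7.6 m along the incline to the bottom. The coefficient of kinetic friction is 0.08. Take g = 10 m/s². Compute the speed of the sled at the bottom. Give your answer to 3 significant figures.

The weight component along the incline is mg sin 50° = 22.981 N and the normal force is N = mg cos 50° = 19.284 N.
Friction up the slope is f = μN = 0.08 × 19.284 = 1.543 N, so the net downslope force is 22.981 − 1.543 = 21.438 N and a = 21.438 / 3 = 7.1460 m/s².
Starting from rest over a distance of 7.6 m, v² = 2aL = 2 × 7.1460 × 7.6 = 108.6192, so v = 10.4221 m/s.

10.4 m/s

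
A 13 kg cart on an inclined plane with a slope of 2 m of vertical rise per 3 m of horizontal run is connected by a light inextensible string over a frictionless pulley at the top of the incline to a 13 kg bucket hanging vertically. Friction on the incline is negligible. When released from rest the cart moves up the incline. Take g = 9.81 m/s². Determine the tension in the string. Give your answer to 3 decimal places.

99.135 N

For the cart on the incline: the weight component along the slope is m₁g sin 33.69° = 13 × 9.81 × 0.5547 = 70.741 N and the normal force is N = m₁g cos 33.69° = 106.111 N.
Newton's second law for the cart (up-slope positive): T − 70.741 = 13 a. For the hanging bucket (downward positive): 13 × 9.81 − T = 13 a.
Adding the two equations eliminates T: 56.789 = 26 a, so a = 2.1842 m/s².
Then from the hanging bucket's equation, T = 13 × (9.81 − 2.1842) = 99.135 N.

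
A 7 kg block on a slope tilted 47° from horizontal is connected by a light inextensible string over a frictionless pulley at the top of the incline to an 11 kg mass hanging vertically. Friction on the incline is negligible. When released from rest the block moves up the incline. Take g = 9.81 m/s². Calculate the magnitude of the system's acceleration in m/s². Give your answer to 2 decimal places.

3.20 m/s²

For the block on the incline: the weight component along the slope is m₁g sin 47° = 7 × 9.81 × 0.7314 = 50.225 N and the normal force is N = m₁g cos 47° = 46.833 N.
Newton's second law for the block (up-slope positive): T − 50.225 = 7 a. For the hanging mass (downward positive): 11 × 9.81 − T = 11 a.
Adding the two equations eliminates T: 57.685 = 18 a, so a = 3.2047 m/s².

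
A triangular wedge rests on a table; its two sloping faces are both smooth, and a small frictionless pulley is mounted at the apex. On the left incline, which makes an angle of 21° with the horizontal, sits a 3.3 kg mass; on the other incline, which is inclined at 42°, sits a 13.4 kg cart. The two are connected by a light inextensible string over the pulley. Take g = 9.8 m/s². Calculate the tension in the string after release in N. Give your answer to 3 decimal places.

26.663 N

Resolve each weight along its own incline: the 3.3 kg mass has component 3.3 × 9.8 × sin 21° = 11.590 N down its slope, and the 13.4 kg mass has 13.4 × 9.8 × sin 42° = 87.870 N down its slope.
The 13.4 kg side's 87.870 N exceeds the other side's 11.590 N, so that mass slides down and the 3.3 kg mass slides up. Taking that direction as positive, Newton's second law for the whole system gives 87.870 − 11.590 = (3.3 + 13.4) a, so a = 76.280 / 16.7 = 4.5677 m/s².
For the 3.3 kg mass (up-slope positive): T − 11.590 = 3.3 × 4.5677, so T = 26.663 N.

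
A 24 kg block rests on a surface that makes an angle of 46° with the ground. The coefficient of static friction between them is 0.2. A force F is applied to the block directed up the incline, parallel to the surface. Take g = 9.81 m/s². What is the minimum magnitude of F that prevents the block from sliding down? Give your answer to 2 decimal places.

The normal force is N = mg cos 46° = 163.550 N. With F at its minimum the block is on the verge of sliding down, so static friction is at its maximum μ_s N = 0.2 × 163.550 = 32.710 N and acts up the slope.
Equilibrium along the incline: F + μ_s N = mg sin 46°, so F = 169.361 − 32.710 = 136.651 N.

136.65 N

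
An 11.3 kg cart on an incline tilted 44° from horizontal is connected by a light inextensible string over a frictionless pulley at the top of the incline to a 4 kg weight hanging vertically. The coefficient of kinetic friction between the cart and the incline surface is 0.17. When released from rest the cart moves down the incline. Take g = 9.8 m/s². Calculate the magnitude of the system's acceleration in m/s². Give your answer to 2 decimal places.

For the cart on the incline: the weight component along the slope is m₁g sin 44° = 11.3 × 9.8 × 0.6947 = 76.931 N and the normal force is N = m₁g cos 44° = 79.660 N.
Kinetic friction opposes the cart's motion down the incline: f = μN = 0.17 × 79.660 = 13.542 N acting up the slope.
Newton's second law for the cart (down-slope positive): 76.931 − 13.542 − T = 11.3 a. For the hanging weight (upward positive): T − 4 × 9.8 = 4 a.
Adding the two equations eliminates T: 24.189 = 15.3 a, so a = 1.5810 m/s².

1.58 m/s²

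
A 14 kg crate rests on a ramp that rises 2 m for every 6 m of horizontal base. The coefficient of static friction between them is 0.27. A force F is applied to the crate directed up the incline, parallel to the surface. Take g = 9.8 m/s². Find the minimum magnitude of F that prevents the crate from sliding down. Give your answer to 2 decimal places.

The normal force is N = mg cos 18.43° = 130.159 N. With F at its minimum the crate is on the verge of sliding down, so static friction is at its maximum μ_s N = 0.27 × 130.159 = 35.143 N and acts up the slope.
Equilibrium along the incline: F + μ_s N = mg sin 18.43°, so F = 43.386 − 35.143 = 8.243 N.

8.24 N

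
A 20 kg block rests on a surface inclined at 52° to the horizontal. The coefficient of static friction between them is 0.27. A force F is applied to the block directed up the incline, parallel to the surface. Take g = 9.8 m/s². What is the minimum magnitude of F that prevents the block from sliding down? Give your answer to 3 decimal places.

The normal force is N = mg cos 52° = 120.670 N. With F at its minimum the block is on the verge of sliding down, so static friction is at its maximum μ_s N = 0.27 × 120.670 = 32.581 N and acts up the slope.
Equilibrium along the incline: F + μ_s N = mg sin 52°, so F = 154.450 − 32.581 = 121.869 N.

121.869 N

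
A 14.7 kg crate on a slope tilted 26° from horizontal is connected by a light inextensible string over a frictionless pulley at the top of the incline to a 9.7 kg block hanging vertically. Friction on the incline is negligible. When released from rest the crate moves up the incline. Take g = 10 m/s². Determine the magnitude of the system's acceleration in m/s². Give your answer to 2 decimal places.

For the crate on the incline: the weight component along the slope is m₁g sin 26° = 14.7 × 10 × 0.4384 = 64.445 N and the normal force is N = m₁g cos 26° = 132.123 N.
Newton's second law for the crate (up-slope positive): T − 64.445 = 14.7 a. For the hanging block (downward positive): 9.7 × 10 − T = 9.7 a.
Adding the two equations eliminates T: 32.555 = 24.4 a, so a = 1.3342 m/s².

1.33 m/s²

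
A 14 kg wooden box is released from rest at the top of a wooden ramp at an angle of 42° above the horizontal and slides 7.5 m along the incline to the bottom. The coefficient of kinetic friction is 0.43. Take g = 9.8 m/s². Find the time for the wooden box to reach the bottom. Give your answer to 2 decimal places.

The weight component along the incline is mg sin 42° = 91.805 N and the normal force is N = mg cos 42° = 101.959 N.
Friction up the slope is f = μN = 0.43 × 101.959 = 43.842 N, so the net downslope force is 91.805 − 43.842 = 47.963 N and a = 47.963 / 14 = 3.4259 m/s².
Starting from rest, L = ½at², so t = √(2L/a) = √(2 × 7.5 / 3.4259) = 2.0925 s.

2.09 s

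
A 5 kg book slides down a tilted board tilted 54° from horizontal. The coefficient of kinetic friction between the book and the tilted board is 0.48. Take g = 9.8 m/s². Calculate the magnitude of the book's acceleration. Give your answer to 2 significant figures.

5.2 m/s²

Resolving the weight along the incline: the component pulling the book down the slope is mg sin 54° = 5 × 9.8 × 0.8090 = 39.641 N, and the normal force is N = mg cos 54° = 5 × 9.8 × 0.5878 = 28.802 N.
Kinetic friction acts up the slope with magnitude f = μN = 0.48 × 28.802 = 13.825 N.
Net force along the incline is 39.641 − 13.825 = 25.816 N, so a = 25.816 / 5 = 5.1632 m/s².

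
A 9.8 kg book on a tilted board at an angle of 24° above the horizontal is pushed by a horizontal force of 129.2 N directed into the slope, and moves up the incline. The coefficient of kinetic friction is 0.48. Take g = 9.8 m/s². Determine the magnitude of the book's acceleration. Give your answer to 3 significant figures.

The horizontal push has components F cos 24° = 129.2 × 0.9135 = 118.024 N up the incline and F sin 24° = 129.2 × 0.4067 = 52.546 N pressing into the surface.
The normal force is therefore N = mg cos 24° + F sin 24° = 87.733 + 52.546 = 140.279 N, and kinetic friction down the slope is μN = 0.48 × 140.279 = 67.334 N.
Along the incline: F cos 24° − mg sin 24° − μN = ma, so 118.024 − 39.059 − 67.334 = 9.8 a, giving a = 1.1868 m/s².

1.19 m/s²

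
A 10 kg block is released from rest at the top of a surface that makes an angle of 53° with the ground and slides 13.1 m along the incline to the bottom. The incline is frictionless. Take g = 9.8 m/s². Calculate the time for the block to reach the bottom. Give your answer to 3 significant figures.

1.83 s

The weight component along the incline is mg sin 53° = 78.266 N and the normal force is N = mg cos 53° = 58.978 N.
With no friction, a = g sin 53° = 7.8266 m/s².
Starting from rest, L = ½at², so t = √(2L/a) = √(2 × 13.1 / 7.8266) = 1.8296 s.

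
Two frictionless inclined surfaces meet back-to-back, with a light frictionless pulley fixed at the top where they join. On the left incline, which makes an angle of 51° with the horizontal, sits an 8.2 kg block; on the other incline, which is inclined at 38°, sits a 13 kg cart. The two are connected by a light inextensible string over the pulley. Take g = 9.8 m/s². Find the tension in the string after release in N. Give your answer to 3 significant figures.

Resolve each weight along its own incline: the 8.2 kg mass has component 8.2 × 9.8 × sin 51° = 62.451 N down its slope, and the 13 kg mass has 13 × 9.8 × sin 38° = 78.435 N down its slope.
The 13 kg side's 78.435 N exceeds the other side's 62.451 N, so that mass slides down and the 8.2 kg mass slides up. Taking that direction as positive, Newton's second law for the whole system gives 78.435 − 62.451 = (8.2 + 13) a, so a = 15.984 / 21.2 = 0.7540 m/s².
For the 8.2 kg mass (up-slope positive): T − 62.451 = 8.2 × 0.7540, so T = 68.634 N.

68.6 N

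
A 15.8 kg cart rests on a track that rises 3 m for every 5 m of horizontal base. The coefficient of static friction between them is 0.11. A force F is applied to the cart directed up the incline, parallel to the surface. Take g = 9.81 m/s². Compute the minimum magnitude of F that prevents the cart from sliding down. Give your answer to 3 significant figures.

65.1 N

The normal force is N = mg cos 30.96° = 132.910 N. With F at its minimum the cart is on the verge of sliding down, so static friction is at its maximum μ_s N = 0.11 × 132.910 = 14.620 N and acts up the slope.
Equilibrium along the incline: F + μ_s N = mg sin 30.96°, so F = 79.746 − 14.620 = 65.126 N.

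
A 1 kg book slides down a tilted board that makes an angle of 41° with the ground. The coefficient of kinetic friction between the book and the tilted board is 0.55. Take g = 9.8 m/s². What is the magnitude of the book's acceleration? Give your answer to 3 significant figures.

2.36 m/s²

Resolving the weight along the incline: the component pulling the book down the slope is mg sin 41° = 1 × 9.8 × 0.6561 = 6.430 N, and the normal force is N = mg cos 41° = 1 × 9.8 × 0.7547 = 7.396 N.
Kinetic friction acts up the slope with magnitude f = μN = 0.55 × 7.396 = 4.068 N.
Net force along the incline is 6.430 − 4.068 = 2.362 N, so a = 2.362 / 1 = 2.3620 m/s².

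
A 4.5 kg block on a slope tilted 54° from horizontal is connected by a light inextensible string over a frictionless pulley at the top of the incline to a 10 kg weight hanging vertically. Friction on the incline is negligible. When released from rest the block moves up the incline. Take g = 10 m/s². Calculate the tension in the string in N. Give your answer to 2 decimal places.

For the block on the incline: the weight component along the slope is m₁g sin 54° = 4.5 × 10 × 0.8090 = 36.405 N and the normal force is N = m₁g cos 54° = 26.450 N.
Newton's second law for the block (up-slope positive): T − 36.405 = 4.5 a. For the hanging weight (downward positive): 10 × 10 − T = 10 a.
Adding the two equations eliminates T: 63.595 = 14.5 a, so a = 4.3859 m/s².
Then from the hanging weight's equation, T = 10 × (10 − 4.3859) = 56.141 N.

56.14 N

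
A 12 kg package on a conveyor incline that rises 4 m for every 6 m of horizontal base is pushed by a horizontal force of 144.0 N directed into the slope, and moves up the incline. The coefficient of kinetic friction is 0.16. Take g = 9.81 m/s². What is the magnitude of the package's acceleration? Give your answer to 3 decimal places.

2.172 m/s²

The horizontal push has components F cos 33.69° = 144.0 × 0.8321 = 119.822 N up the incline and F sin 33.69° = 144.0 × 0.5547 = 79.877 N pressing into the surface.
The normal force is therefore N = mg cos 33.69° + F sin 33.69° = 97.955 + 79.877 = 177.832 N, and kinetic friction down the slope is μN = 0.16 × 177.832 = 28.453 N.
Along the incline: F cos 33.69° − mg sin 33.69° − μN = ma, so 119.822 − 65.299 − 28.453 = 12 a, giving a = 2.1725 m/s².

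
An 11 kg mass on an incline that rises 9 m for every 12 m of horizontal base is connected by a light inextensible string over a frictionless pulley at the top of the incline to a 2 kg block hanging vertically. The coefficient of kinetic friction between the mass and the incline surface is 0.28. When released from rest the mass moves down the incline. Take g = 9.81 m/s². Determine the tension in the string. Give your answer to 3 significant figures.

22.8 N

For the mass on the incline: the weight component along the slope is m₁g sin 36.87° = 11 × 9.81 × 0.6000 = 64.746 N and the normal force is N = m₁g cos 36.87° = 86.328 N.
Kinetic friction opposes the mass's motion down the incline: f = μN = 0.28 × 86.328 = 24.172 N acting up the slope.
Newton's second law for the mass (down-slope positive): 64.746 − 24.172 − T = 11 a. For the hanging block (upward positive): T − 2 × 9.81 = 2 a.
Adding the two equations eliminates T: 20.954 = 13 a, so a = 1.6118 m/s².
Then from the hanging block's equation, T = 2 × (9.81 + 1.6118) = 22.844 N.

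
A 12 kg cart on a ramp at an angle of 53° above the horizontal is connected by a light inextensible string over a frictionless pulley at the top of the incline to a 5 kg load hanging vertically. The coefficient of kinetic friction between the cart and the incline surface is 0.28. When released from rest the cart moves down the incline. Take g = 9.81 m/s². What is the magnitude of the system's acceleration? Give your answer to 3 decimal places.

For the cart on the incline: the weight component along the slope is m₁g sin 53° = 12 × 9.81 × 0.7986 = 94.011 N and the normal force is N = m₁g cos 53° = 70.846 N.
Kinetic friction opposes the cart's motion down the incline: f = μN = 0.28 × 70.846 = 19.837 N acting up the slope.
Newton's second law for the cart (down-slope positive): 94.011 − 19.837 − T = 12 a. For the hanging load (upward positive): T − 5 × 9.81 = 5 a.
Adding the two equations eliminates T: 25.124 = 17 a, so a = 1.4779 m/s².

1.478 m/s²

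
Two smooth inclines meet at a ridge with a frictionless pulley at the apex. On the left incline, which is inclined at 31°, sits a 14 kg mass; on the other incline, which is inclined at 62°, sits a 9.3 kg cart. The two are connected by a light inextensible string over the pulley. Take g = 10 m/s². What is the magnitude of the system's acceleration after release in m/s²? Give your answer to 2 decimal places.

0.43 m/s²

Resolve each weight along its own incline: the 14 kg mass has component 14 × 10 × sin 31° = 72.105 N down its slope, and the 9.3 kg mass has 9.3 × 10 × sin 62° = 82.114 N down its slope.
The 9.3 kg side's 82.114 N exceeds the other side's 72.105 N, so that mass slides down and the 14 kg mass slides up. Taking that direction as positive, Newton's second law for the whole system gives 82.114 − 72.105 = (14 + 9.3) a, so a = 10.009 / 23.3 = 0.4296 m/s².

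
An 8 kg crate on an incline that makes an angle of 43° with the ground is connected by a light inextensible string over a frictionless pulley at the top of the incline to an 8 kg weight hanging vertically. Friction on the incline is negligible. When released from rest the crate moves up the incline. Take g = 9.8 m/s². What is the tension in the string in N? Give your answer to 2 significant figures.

66 N

For the crate on the incline: the weight component along the slope is m₁g sin 43° = 8 × 9.8 × 0.6820 = 53.469 N and the normal force is N = m₁g cos 43° = 57.338 N.
Newton's second law for the crate (up-slope positive): T − 53.469 = 8 a. For the hanging weight (downward positive): 8 × 9.8 − T = 8 a.
Adding the two equations eliminates T: 24.931 = 16 a, so a = 1.5582 m/s².
Then from the hanging weight's equation, T = 8 × (9.8 − 1.5582) = 65.934 N.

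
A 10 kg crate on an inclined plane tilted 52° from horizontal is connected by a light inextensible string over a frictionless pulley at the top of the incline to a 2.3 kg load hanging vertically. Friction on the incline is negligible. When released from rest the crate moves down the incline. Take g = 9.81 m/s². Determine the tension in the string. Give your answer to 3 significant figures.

For the crate on the incline: the weight component along the slope is m₁g sin 52° = 10 × 9.81 × 0.7880 = 77.303 N and the normal force is N = m₁g cos 52° = 60.396 N.
Newton's second law for the crate (down-slope positive): 77.303 − T = 10 a. For the hanging load (upward positive): T − 2.3 × 9.81 = 2.3 a.
Adding the two equations eliminates T: 54.740 = 12.3 a, so a = 4.4504 m/s².
Then from the hanging load's equation, T = 2.3 × (9.81 + 4.4504) = 32.799 N.

32.8 N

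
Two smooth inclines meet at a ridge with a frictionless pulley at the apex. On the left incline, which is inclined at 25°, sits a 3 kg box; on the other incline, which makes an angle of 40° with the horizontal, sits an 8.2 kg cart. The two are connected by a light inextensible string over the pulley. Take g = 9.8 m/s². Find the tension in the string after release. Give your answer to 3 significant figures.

22.9 N

Resolve each weight along its own incline: the 3 kg mass has component 3 × 9.8 × sin 25° = 12.425 N down its slope, and the 8.2 kg mass has 8.2 × 9.8 × sin 40° = 51.654 N down its slope.
The 8.2 kg side's 51.654 N exceeds the other side's 12.425 N, so that mass slides down and the 3 kg mass slides up. Taking that direction as positive, Newton's second law for the whole system gives 51.654 − 12.425 = (3 + 8.2) a, so a = 39.229 / 11.2 = 3.5026 m/s².
For the 3 kg mass (up-slope positive): T − 12.425 = 3 × 3.5026, so T = 22.933 N.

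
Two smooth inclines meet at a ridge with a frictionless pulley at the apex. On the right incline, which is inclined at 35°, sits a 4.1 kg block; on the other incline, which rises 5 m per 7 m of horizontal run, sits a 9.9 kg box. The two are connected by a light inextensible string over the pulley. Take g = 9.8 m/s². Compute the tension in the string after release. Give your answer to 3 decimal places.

32.812 N

Resolve each weight along its own incline: the 4.1 kg mass has component 4.1 × 9.8 × sin 35° = 23.046 N down its slope, and the 9.9 kg mass has 9.9 × 9.8 × sin 35.54° = 56.392 N down its slope.
The 9.9 kg side's 56.392 N exceeds the other side's 23.046 N, so that mass slides down and the 4.1 kg mass slides up. Taking that direction as positive, Newton's second law for the whole system gives 56.392 − 23.046 = (4.1 + 9.9) a, so a = 33.346 / 14 = 2.3819 m/s².
For the 4.1 kg mass (up-slope positive): T − 23.046 = 4.1 × 2.3819, so T = 32.812 N.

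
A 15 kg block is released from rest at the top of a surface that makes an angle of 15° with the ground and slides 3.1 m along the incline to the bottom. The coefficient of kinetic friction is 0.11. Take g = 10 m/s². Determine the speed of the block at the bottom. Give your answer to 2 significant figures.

The weight component along the incline is mg sin 15° = 38.823 N and the normal force is N = mg cos 15° = 144.889 N.
Friction up the slope is f = μN = 0.11 × 144.889 = 15.938 N, so the net downslope force is 38.823 − 15.938 = 22.885 N and a = 22.885 / 15 = 1.5257 m/s².
Starting from rest over a distance of 3.1 m, v² = 2aL = 2 × 1.5257 × 3.1 = 9.4593, so v = 3.0756 m/s.

3.1 m/s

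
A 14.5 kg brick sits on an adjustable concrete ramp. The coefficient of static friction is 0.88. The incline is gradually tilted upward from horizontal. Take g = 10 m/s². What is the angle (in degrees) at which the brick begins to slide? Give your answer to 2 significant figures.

At the threshold of sliding, static friction is at its maximum μ_s N and exactly balances the weight component along the incline: mg sin θ = μ_s mg cos θ.
Hence tan θ = μ_s = 0.88, so θ = arctan(0.88) = 41.3478°.

41°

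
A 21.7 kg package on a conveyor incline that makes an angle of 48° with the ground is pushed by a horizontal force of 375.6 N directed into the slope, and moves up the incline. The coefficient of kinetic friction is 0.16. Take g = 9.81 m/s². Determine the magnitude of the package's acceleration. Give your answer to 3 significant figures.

1.18 m/s²

The horizontal push has components F cos 48° = 375.6 × 0.6691 = 251.314 N up the incline and F sin 48° = 375.6 × 0.7431 = 279.108 N pressing into the surface.
The normal force is therefore N = mg cos 48° + F sin 48° = 142.436 + 279.108 = 421.544 N, and kinetic friction down the slope is μN = 0.16 × 421.544 = 67.447 N.
Along the incline: F cos 48° − mg sin 48° − μN = ma, so 251.314 − 158.189 − 67.447 = 21.7 a, giving a = 1.1833 m/s².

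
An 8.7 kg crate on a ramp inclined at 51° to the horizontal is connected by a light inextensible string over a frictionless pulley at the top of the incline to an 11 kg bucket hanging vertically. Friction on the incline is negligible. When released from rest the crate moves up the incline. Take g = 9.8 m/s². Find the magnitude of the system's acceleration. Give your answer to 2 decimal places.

2.11 m/s²

For the crate on the incline: the weight component along the slope is m₁g sin 51° = 8.7 × 9.8 × 0.7771 = 66.256 N and the normal force is N = m₁g cos 51° = 53.656 N.
Newton's second law for the crate (up-slope positive): T − 66.256 = 8.7 a. For the hanging bucket (downward positive): 11 × 9.8 − T = 11 a.
Adding the two equations eliminates T: 41.544 = 19.7 a, so a = 2.1088 m/s².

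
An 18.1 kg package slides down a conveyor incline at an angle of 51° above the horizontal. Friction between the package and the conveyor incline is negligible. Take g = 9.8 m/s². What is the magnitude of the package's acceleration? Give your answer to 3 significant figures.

Resolving the weight along the incline: the component pulling the package down the slope is mg sin 51° = 18.1 × 9.8 × 0.7771 = 137.842 N, and the normal force is N = mg cos 51° = 18.1 × 9.8 × 0.6293 = 111.625 N.
With no friction the net force along the incline is 137.842 N, so a = g sin 51° = 137.842 / 18.1 = 7.6156 m/s².

7.62 m/s²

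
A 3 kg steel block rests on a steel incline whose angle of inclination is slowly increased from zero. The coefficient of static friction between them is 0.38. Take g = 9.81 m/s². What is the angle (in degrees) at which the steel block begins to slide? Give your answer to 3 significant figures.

20.8°

At the threshold of sliding, static friction is at its maximum μ_s N and exactly balances the weight component along the incline: mg sin θ = μ_s mg cos θ.
Hence tan θ = μ_s = 0.38, so θ = arctan(0.38) = 20.8068°.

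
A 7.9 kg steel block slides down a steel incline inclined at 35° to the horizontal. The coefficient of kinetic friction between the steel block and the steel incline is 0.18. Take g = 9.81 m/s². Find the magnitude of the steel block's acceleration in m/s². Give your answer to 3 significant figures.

4.18 m/s²

Resolving the weight along the incline: the component pulling the steel block down the slope is mg sin 35° = 7.9 × 9.81 × 0.5736 = 44.453 N, and the normal force is N = mg cos 35° = 7.9 × 9.81 × 0.8192 = 63.487 N.
Kinetic friction acts up the slope with magnitude f = μN = 0.18 × 63.487 = 11.428 N.
Net force along the incline is 44.453 − 11.428 = 33.025 N, so a = 33.025 / 7.9 = 4.1804 m/s².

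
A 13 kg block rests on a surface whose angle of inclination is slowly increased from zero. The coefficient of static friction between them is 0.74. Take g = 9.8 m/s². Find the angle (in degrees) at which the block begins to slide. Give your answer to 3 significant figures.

At the threshold of sliding, static friction is at its maximum μ_s N and exactly balances the weight component along the incline: mg sin θ = μ_s mg cos θ.
Hence tan θ = μ_s = 0.74, so θ = arctan(0.74) = 36.5014°.

36.5°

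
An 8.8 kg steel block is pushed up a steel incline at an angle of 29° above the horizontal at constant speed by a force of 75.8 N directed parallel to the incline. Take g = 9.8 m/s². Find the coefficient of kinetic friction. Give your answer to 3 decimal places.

At constant speed ΣF = 0 along the incline. The applied 75.8 N acts up the slope; the weight component mg sin 29° = 41.810 N and kinetic friction μN both act down the slope.
So 75.8 = 41.810 + μ × 75.427, giving μ = (75.8 − 41.810) / 75.427 = 0.4506.

0.451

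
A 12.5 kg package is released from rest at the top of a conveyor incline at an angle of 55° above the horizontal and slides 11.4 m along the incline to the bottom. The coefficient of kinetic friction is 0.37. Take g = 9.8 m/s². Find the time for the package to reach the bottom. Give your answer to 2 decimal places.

1.96 s

The weight component along the incline is mg sin 55° = 100.346 N and the normal force is N = mg cos 55° = 70.263 N.
Friction up the slope is f = μN = 0.37 × 70.263 = 25.997 N, so the net downslope force is 100.346 − 25.997 = 74.349 N and a = 74.349 / 12.5 = 5.9479 m/s².
Starting from rest, L = ½at², so t = √(2L/a) = √(2 × 11.4 / 5.9479) = 1.9579 s.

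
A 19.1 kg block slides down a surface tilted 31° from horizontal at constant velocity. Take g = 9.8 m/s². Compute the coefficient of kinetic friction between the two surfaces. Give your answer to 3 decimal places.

At constant velocity the net force along the incline is zero: mg sin 31° = μ mg cos 31°.
So μ = tan 31° = 0.5150 / 0.8572 = 0.6008.

0.601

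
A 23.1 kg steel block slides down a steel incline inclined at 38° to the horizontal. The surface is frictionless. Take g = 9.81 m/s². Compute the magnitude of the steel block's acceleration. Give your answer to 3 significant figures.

Resolving the weight along the incline: the component pulling the steel block down the slope is mg sin 38° = 23.1 × 9.81 × 0.6157 = 139.524 N, and the normal force is N = mg cos 38° = 23.1 × 9.81 × 0.7880 = 178.569 N.
With no friction the net force along the incline is 139.524 N, so a = g sin 38° = 139.524 / 23.1 = 6.0400 m/s².

6.04 m/s²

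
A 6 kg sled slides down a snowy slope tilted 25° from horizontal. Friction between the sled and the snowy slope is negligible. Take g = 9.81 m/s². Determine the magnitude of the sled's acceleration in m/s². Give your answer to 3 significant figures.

Resolving the weight along the incline: the component pulling the sled down the slope is mg sin 25° = 6 × 9.81 × 0.4226 = 24.874 N, and the normal force is N = mg cos 25° = 6 × 9.81 × 0.9063 = 53.345 N.
With no friction the net force along the incline is 24.874 N, so a = g sin 25° = 24.874 / 6 = 4.1457 m/s².

4.15 m/s²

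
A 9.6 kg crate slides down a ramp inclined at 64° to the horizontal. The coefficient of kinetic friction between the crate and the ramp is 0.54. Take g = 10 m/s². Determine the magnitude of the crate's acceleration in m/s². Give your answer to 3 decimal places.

Resolving the weight along the incline: the component pulling the crate down the slope is mg sin 64° = 9.6 × 10 × 0.8988 = 86.285 N, and the normal force is N = mg cos 64° = 9.6 × 10 × 0.4384 = 42.086 N.
Kinetic friction acts up the slope with magnitude f = μN = 0.54 × 42.086 = 22.726 N.
Net force along the incline is 86.285 − 22.726 = 63.559 N, so a = 63.559 / 9.6 = 6.6207 m/s².

6.621 m/s²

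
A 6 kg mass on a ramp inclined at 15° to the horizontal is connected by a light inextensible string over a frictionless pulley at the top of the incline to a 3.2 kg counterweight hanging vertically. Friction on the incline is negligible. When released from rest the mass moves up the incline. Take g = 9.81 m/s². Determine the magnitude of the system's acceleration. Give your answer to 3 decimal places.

1.756 m/s²

For the mass on the incline: the weight component along the slope is m₁g sin 15° = 6 × 9.81 × 0.2588 = 15.233 N and the normal force is N = m₁g cos 15° = 56.854 N.
Newton's second law for the mass (up-slope positive): T − 15.233 = 6 a. For the hanging counterweight (downward positive): 3.2 × 9.81 − T = 3.2 a.
Adding the two equations eliminates T: 16.159 = 9.2 a, so a = 1.7564 m/s².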